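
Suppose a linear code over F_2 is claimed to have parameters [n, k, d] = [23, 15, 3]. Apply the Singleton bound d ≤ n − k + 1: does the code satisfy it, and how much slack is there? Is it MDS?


Singleton RHS = n − k + 1 = 9, slack = 6, bound satisfied, not MDS.

Singleton bound: d ≤ n − k + 1.
Here n = 23, k = 15, so n − k + 1 = 9.
Given d = 3, check d ≤ 9: YES.
Slack = (n − k + 1) − d = 6.
The code is NOT MDS (slack = 6 > 0).
Description: the claimed parameters are [23, 15, 3]_2; such a code would be non-MDS.


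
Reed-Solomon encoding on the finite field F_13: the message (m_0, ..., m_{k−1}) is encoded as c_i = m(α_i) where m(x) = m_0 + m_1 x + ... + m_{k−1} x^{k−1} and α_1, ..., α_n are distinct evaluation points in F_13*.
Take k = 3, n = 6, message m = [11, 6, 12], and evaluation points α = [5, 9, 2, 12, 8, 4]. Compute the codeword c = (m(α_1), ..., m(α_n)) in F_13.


c = [3, 10, 6, 4, 8, 6]

Message polynomial: m(x) = 11 + 6·x + 12·x^2 (mod 13).
For each evaluation point α_i, compute m(α_i) mod 13:
  α_1 = 5: Horner steps 12 → 1 → 3, so m(5) = 3.
  α_2 = 9: Horner steps 12 → 10 → 10, so m(9) = 10.
  α_3 = 2: Horner steps 12 → 4 → 6, so m(2) = 6.
  α_4 = 12: Horner steps 12 → 7 → 4, so m(12) = 4.
  α_5 = 8: Horner steps 12 → 11 → 8, so m(8) = 8.
  α_6 = 4: Horner steps 12 → 2 → 6, so m(4) = 6.
Codeword c = [3, 10, 6, 4, 8, 6] ∈ F_13^6.


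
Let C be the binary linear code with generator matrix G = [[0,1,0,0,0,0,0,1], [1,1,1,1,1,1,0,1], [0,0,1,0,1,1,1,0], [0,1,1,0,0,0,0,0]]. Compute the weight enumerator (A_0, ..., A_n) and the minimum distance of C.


Weight distribution: A_0 = 1, A_2 = 3, A_3 = 1, A_4 = 3, A_5 = 6, A_6 = 1, A_7 = 1. Minimum distance d = 2.

Enumerate all 2^4 = 16 messages m ∈ F_2^4.
For each, compute codeword c = mG in F_2^8, then tally its weight.
  m = 0000 → c = 00000000, weight = 0.
  m = 1000 → c = 01000001, weight = 2.
  m = 0100 → c = 11111101, weight = 7.
  m = 1100 → c = 10111100, weight = 5.
  m = 0010 → c = 00101110, weight = 4.
  m = 1010 → c = 01101111, weight = 6.
  m = 0110 → c = 11010011, weight = 5.
  m = 1110 → c = 10010010, weight = 3.
  m = 0001 → c = 01100000, weight = 2.
  m = 1001 → c = 00100001, weight = 2.
  m = 0101 → c = 10011101, weight = 5.
  m = 1101 → c = 11011100, weight = 5.
  m = 0011 → c = 01001110, weight = 4.
  m = 1011 → c = 00001111, weight = 4.
  m = 0111 → c = 10110011, weight = 5.
  m = 1111 → c = 11110010, weight = 5.
Tally weights:
  weight 0: 1 codewords.
  weight 2: 3 codewords.
  weight 3: 1 codewords.
  weight 4: 3 codewords.
  weight 5: 6 codewords.
  weight 6: 1 codewords.
  weight 7: 1 codewords.
Minimum distance d = smallest w > 0 with A_w > 0 = 2.
Sanity: Σ A_w = 16 = 2^4 = 16 ✓.


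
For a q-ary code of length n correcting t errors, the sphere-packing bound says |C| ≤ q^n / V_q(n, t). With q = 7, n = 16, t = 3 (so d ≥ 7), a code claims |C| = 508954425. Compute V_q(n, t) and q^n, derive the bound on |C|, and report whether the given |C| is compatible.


V_q(n, t) = 125377, q^n = 33232930569601, Hamming bound = 265064011, |C| = 508954425 > bound (violated).

Step 1: Compute V_q(n, t) = Σ_{j=0}^3 C(n, j) (q−1)^j.
  j = 0: C(16,0)·(6)^0 = 1·1 = 1.
  j = 1: C(16,1)·(6)^1 = 16·6 = 96.
  j = 2: C(16,2)·(6)^2 = 120·36 = 4320.
  j = 3: C(16,3)·(6)^3 = 560·216 = 120960.
  V_q(n, t) = 1 + 96 + 4320 + 120960 = 125377.
Step 2: q^n = 7^16 = 33232930569601.
Step 3: Hamming bound ⌊q^n / V_q(n,t)⌋ = ⌊33232930569601/125377⌋ = 265064011.
Step 4: Compare |C| = 508954425 to 265064011: violated.
The claimed |C| lies above the Hamming bound, so no 7-ary code of length 16 with d ≥ 7 can have 508954425 codewords.


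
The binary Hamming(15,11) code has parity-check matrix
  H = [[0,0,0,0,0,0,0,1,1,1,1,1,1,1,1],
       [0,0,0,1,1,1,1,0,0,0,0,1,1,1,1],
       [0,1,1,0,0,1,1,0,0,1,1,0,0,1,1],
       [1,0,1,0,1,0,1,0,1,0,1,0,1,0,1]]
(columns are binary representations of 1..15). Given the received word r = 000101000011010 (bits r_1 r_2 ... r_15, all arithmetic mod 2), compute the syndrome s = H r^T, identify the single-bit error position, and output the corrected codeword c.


s = (1, 0, 1, 1)^T, error position = 11, corrected codeword c = 000101000001010

Compute s = H r^T mod 2 one row at a time:
  s_1 = 0 + 0 + 0 + 1 + 1 + 0 + 1 + 0 = 3 ≡ 1 (mod 2).
  s_2 = 1 + 0 + 1 + 0 + 1 + 0 + 1 + 0 = 4 ≡ 0 (mod 2).
  s_3 = 0 + 0 + 1 + 0 + 0 + 1 + 1 + 0 = 3 ≡ 1 (mod 2).
  s_4 = 0 + 0 + 0 + 0 + 0 + 1 + 0 + 0 = 1 ≡ 1 (mod 2).
s = (1, 0, 1, 1)^T — this equals column 11 of H (binary 1011), so error is at position 11.
Correct: flip bit 11 of r = 000101000011010 to get c = 000101000001010.


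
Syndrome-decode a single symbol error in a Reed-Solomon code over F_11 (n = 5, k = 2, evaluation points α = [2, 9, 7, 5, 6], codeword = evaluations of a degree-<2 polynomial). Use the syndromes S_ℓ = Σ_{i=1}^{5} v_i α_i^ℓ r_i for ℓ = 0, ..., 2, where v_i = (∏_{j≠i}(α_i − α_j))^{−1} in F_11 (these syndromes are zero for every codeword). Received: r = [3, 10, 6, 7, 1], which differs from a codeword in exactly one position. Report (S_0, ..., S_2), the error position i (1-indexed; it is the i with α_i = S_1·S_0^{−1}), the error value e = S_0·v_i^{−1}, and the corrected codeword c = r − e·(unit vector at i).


S = (9, 4, 3), error at position 2, error magnitude e = 5, c = [3, 5, 6, 7, 1].

Step 1: column multipliers v_i = (∏_{j≠i}(α_i − α_j))^{−1} mod 11.
  i = 1 (α = 2): (2−9)(2−7)(2−5)(2−6) = (−7)·(−5)·(−3)·(−4) = 420 ≡ 2, so v_1 = 2^{−1} = 6 (mod 11).
  i = 2 (α = 9): (9−2)(9−7)(9−5)(9−6) = 7·2·4·3 = 168 ≡ 3, so v_2 = 3^{−1} = 4 (mod 11).
  i = 3 (α = 7): (7−2)(7−9)(7−5)(7−6) = 5·(−2)·2·1 = −20 ≡ 2, so v_3 = 2^{−1} = 6 (mod 11).
  i = 4 (α = 5): (5−2)(5−9)(5−7)(5−6) = 3·(−4)·(−2)·(−1) = −24 ≡ 9, so v_4 = 9^{−1} = 5 (mod 11).
  i = 5 (α = 6): (6−2)(6−9)(6−7)(6−5) = 4·(−3)·(−1)·1 = 12 ≡ 1, so v_5 = 1^{−1} = 1 (mod 11).
  v = [6, 4, 6, 5, 1].
Step 2: syndromes of r = [3, 10, 6, 7, 1] (all sums mod 11).
  S_0 = Σ v_i r_i = 6·3 + 4·10 + 6·6 + 5·7 + 1·1 = 130 ≡ 9.
  S_1 = Σ v_i α_i r_i = 6·2·3 + 4·9·10 + 6·7·6 + 5·5·7 + 1·6·1 = 829 ≡ 4.
  α_i^2 mod 11 = [4, 4, 5, 3, 3].
  S_2 = Σ v_i α_i^2 r_i = 6·4·3 + 4·4·10 + 6·5·6 + 5·3·7 + 1·3·1 = 520 ≡ 3.
  S = (9, 4, 3) ≠ 0, so r is not a codeword (an error is present).
Step 3: locate the error. For a single error e at position i, S_ℓ = v_i·e·α_i^ℓ, so α_err = S_1/S_0.
  S_0^{−1} = 9^{−1} = 5 (mod 11), so α_err = 4·5 = 20 ≡ 9 = α_2. Error position i = 2.
  Consistency check: S_2/S_1 = 3·3 = 9 ≡ 9 = α_err ✓ (single-error assumption holds).
Step 4: error magnitude e = S_0/v_2 = S_0·∏_{j≠2}(α_2 − α_j) = 9·3 = 27 ≡ 5 (mod 11).
Step 5: correct position 2: c_2 = r_2 − e = 10 − 5 ≡ 5 (mod 11). Hence c = [3, 5, 6, 7, 1].
  Check: interpolating c through the α_i gives m(x) = 4 + 5·x (degree < 2) with m(α_i) = c_i for every i, so c is indeed a codeword.


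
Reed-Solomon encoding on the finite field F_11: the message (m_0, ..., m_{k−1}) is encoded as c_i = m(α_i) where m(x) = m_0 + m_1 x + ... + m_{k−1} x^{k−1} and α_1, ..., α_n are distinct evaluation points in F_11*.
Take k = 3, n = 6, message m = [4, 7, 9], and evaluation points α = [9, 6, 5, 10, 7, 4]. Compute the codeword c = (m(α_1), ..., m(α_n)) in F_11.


c = [4, 7, 0, 6, 10, 0]

Message polynomial: m(x) = 4 + 7·x + 9·x^2 (mod 11).
For each evaluation point α_i, compute m(α_i) mod 11:
  α_1 = 9: Horner steps 9 → 0 → 4, so m(9) = 4.
  α_2 = 6: Horner steps 9 → 6 → 7, so m(6) = 7.
  α_3 = 5: Horner steps 9 → 8 → 0, so m(5) = 0.
  α_4 = 10: Horner steps 9 → 9 → 6, so m(10) = 6.
  α_5 = 7: Horner steps 9 → 4 → 10, so m(7) = 10.
  α_6 = 4: Horner steps 9 → 10 → 0, so m(4) = 0.
Codeword c = [4, 7, 0, 6, 10, 0] ∈ F_11^6.


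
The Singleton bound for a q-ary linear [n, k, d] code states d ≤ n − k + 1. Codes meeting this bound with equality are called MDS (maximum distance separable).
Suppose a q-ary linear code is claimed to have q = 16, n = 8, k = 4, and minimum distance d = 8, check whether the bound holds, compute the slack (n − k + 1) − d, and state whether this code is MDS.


Singleton RHS = n − k + 1 = 5, slack = -3, bound violated (no such code; not MDS).

Singleton bound: d ≤ n − k + 1.
Here n = 8, k = 4, so n − k + 1 = 5.
Given d = 8, check d ≤ 5: NO.
Slack = (n − k + 1) − d = -3.
The slack is negative: d = 8 exceeds n − k + 1 = 5 by 3, so the Singleton bound is violated and no linear [8, 4, 8]_16 code can exist. In particular it is not MDS (MDS requires d = n − k + 1 exactly).
Description: the claimed parameters are [8, 4, 8]_16; such a code would be impossible (violates the Singleton bound).


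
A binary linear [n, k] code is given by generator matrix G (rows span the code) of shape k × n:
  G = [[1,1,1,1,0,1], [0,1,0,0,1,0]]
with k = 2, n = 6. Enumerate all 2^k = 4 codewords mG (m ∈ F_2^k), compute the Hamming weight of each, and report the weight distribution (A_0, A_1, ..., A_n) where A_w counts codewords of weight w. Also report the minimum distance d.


Weight distribution: A_0 = 1, A_2 = 1, A_5 = 2. Minimum distance d = 2.

Enumerate all 2^2 = 4 messages m ∈ F_2^2.
For each, compute codeword c = mG in F_2^6, then tally its weight.
  m = 00 → c = 000000, weight = 0.
  m = 10 → c = 111101, weight = 5.
  m = 01 → c = 010010, weight = 2.
  m = 11 → c = 101111, weight = 5.
Tally weights:
  weight 0: 1 codewords.
  weight 2: 1 codewords.
  weight 5: 2 codewords.
Minimum distance d = smallest w > 0 with A_w > 0 = 2.
Sanity: Σ A_w = 4 = 2^2 = 4 ✓.


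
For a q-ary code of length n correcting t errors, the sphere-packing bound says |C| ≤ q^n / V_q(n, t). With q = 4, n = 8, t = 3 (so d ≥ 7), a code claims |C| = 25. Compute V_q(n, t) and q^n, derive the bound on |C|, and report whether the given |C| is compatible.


V_q(n, t) = 1789, q^n = 65536, Hamming bound = 36, |C| = 25 ≤ bound (satisfied).

Step 1: Compute V_q(n, t) = Σ_{j=0}^3 C(n, j) (q−1)^j.
  j = 0: C(8,0)·(3)^0 = 1·1 = 1.
  j = 1: C(8,1)·(3)^1 = 8·3 = 24.
  j = 2: C(8,2)·(3)^2 = 28·9 = 252.
  j = 3: C(8,3)·(3)^3 = 56·27 = 1512.
  V_q(n, t) = 1 + 24 + 252 + 1512 = 1789.
Step 2: q^n = 4^8 = 65536.
Step 3: Hamming bound ⌊q^n / V_q(n,t)⌋ = ⌊65536/1789⌋ = 36.
Step 4: Compare |C| = 25 to 36: satisfied.
The claimed |C| lies below the Hamming bound.


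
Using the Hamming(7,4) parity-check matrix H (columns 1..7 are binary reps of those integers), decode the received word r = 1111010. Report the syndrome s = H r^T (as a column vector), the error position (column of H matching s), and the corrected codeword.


s = (0, 1, 0)^T, error position = 2, corrected codeword c = 1011010

Compute s = H r^T mod 2 one row at a time:
  s_1 = 1 + 0 + 1 + 0 = 2 ≡ 0 (mod 2).
  s_2 = 1 + 1 + 1 + 0 = 3 ≡ 1 (mod 2).
  s_3 = 1 + 1 + 0 + 0 = 2 ≡ 0 (mod 2).
s = (0, 1, 0)^T — this equals column 2 of H (binary 010), so error is at position 2.
Correct: flip bit 2 of r = 1111010 to get c = 1011010.


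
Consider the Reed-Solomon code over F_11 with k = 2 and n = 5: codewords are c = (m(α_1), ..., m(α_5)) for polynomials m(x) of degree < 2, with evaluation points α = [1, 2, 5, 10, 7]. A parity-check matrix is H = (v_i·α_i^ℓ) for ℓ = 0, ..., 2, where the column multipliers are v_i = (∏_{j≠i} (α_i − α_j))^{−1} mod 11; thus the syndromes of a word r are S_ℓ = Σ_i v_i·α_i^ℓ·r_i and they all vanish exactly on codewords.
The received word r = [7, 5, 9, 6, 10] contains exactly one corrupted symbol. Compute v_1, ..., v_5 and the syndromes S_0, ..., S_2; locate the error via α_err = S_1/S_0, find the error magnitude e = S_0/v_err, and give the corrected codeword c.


S = (3, 6, 1), error at position 2, error magnitude e = 3, c = [7, 2, 9, 6, 10].

Step 1: column multipliers v_i = (∏_{j≠i}(α_i − α_j))^{−1} mod 11.
  i = 1 (α = 1): (1−2)(1−5)(1−10)(1−7) = (−1)·(−4)·(−9)·(−6) = 216 ≡ 7, so v_1 = 7^{−1} = 8 (mod 11).
  i = 2 (α = 2): (2−1)(2−5)(2−10)(2−7) = 1·(−3)·(−8)·(−5) = −120 ≡ 1, so v_2 = 1^{−1} = 1 (mod 11).
  i = 3 (α = 5): (5−1)(5−2)(5−10)(5−7) = 4·3·(−5)·(−2) = 120 ≡ 10, so v_3 = 10^{−1} = 10 (mod 11).
  i = 4 (α = 10): (10−1)(10−2)(10−5)(10−7) = 9·8·5·3 = 1080 ≡ 2, so v_4 = 2^{−1} = 6 (mod 11).
  i = 5 (α = 7): (7−1)(7−2)(7−5)(7−10) = 6·5·2·(−3) = −180 ≡ 7, so v_5 = 7^{−1} = 8 (mod 11).
  v = [8, 1, 10, 6, 8].
Step 2: syndromes of r = [7, 5, 9, 6, 10] (all sums mod 11).
  S_0 = Σ v_i r_i = 8·7 + 1·5 + 10·9 + 6·6 + 8·10 = 267 ≡ 3.
  S_1 = Σ v_i α_i r_i = 8·1·7 + 1·2·5 + 10·5·9 + 6·10·6 + 8·7·10 = 1436 ≡ 6.
  α_i^2 mod 11 = [1, 4, 3, 1, 5].
  S_2 = Σ v_i α_i^2 r_i = 8·1·7 + 1·4·5 + 10·3·9 + 6·1·6 + 8·5·10 = 782 ≡ 1.
  S = (3, 6, 1) ≠ 0, so r is not a codeword (an error is present).
Step 3: locate the error. For a single error e at position i, S_ℓ = v_i·e·α_i^ℓ, so α_err = S_1/S_0.
  S_0^{−1} = 3^{−1} = 4 (mod 11), so α_err = 6·4 = 24 ≡ 2 = α_2. Error position i = 2.
  Consistency check: S_2/S_1 = 1·2 = 2 ≡ 2 = α_err ✓ (single-error assumption holds).
Step 4: error magnitude e = S_0/v_2 = S_0·∏_{j≠2}(α_2 − α_j) = 3·1 = 3 ≡ 3 (mod 11).
Step 5: correct position 2: c_2 = r_2 − e = 5 − 3 ≡ 2 (mod 11). Hence c = [7, 2, 9, 6, 10].
  Check: interpolating c through the α_i gives m(x) = 1 + 6·x (degree < 2) with m(α_i) = c_i for every i, so c is indeed a codeword.


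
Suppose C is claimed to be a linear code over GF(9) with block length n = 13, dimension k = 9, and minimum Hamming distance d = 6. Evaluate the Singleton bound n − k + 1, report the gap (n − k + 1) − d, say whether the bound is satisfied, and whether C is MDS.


Singleton RHS = n − k + 1 = 5, slack = -1, bound violated (no such code; not MDS).

Singleton bound: d ≤ n − k + 1.
Here n = 13, k = 9, so n − k + 1 = 5.
Given d = 6, check d ≤ 5: NO.
Slack = (n − k + 1) − d = -1.
The slack is negative: d = 6 exceeds n − k + 1 = 5 by 1, so the Singleton bound is violated and no linear [13, 9, 6]_9 code can exist. In particular it is not MDS (MDS requires d = n − k + 1 exactly).
Description: the claimed parameters are [13, 9, 6]_9; such a code would be impossible (violates the Singleton bound).


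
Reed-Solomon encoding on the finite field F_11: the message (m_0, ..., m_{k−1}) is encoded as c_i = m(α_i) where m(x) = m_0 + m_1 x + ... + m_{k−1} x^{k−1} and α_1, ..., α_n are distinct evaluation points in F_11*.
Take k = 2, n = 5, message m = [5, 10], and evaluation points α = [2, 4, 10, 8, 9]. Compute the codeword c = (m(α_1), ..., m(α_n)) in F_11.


c = [3, 1, 6, 8, 7]

Message polynomial: m(x) = 5 + 10·x (mod 11).
For each evaluation point α_i, compute m(α_i) mod 11:
  α_1 = 2: Horner steps 10 → 3, so m(2) = 3.
  α_2 = 4: Horner steps 10 → 1, so m(4) = 1.
  α_3 = 10: Horner steps 10 → 6, so m(10) = 6.
  α_4 = 8: Horner steps 10 → 8, so m(8) = 8.
  α_5 = 9: Horner steps 10 → 7, so m(9) = 7.
Codeword c = [3, 1, 6, 8, 7] ∈ F_11^5.


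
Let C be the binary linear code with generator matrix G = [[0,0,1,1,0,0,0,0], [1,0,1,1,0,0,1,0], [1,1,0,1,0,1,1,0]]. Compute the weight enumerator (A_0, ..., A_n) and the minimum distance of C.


Weight distribution: A_0 = 1, A_2 = 2, A_3 = 2, A_4 = 1, A_5 = 2. Minimum distance d = 2.

Enumerate all 2^3 = 8 messages m ∈ F_2^3.
For each, compute codeword c = mG in F_2^8, then tally its weight.
  m = 000 → c = 00000000, weight = 0.
  m = 100 → c = 00110000, weight = 2.
  m = 010 → c = 10110010, weight = 4.
  m = 110 → c = 10000010, weight = 2.
  m = 001 → c = 11010110, weight = 5.
  m = 101 → c = 11100110, weight = 5.
  m = 011 → c = 01100100, weight = 3.
  m = 111 → c = 01010100, weight = 3.
Tally weights:
  weight 0: 1 codewords.
  weight 2: 2 codewords.
  weight 3: 2 codewords.
  weight 4: 1 codewords.
  weight 5: 2 codewords.
Minimum distance d = smallest w > 0 with A_w > 0 = 2.
Sanity: Σ A_w = 8 = 2^3 = 8 ✓.


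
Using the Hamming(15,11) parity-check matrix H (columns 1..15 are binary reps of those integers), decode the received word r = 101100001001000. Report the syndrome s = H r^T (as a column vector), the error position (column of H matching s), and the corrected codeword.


s = (0, 0, 1, 1)^T, error position = 3, corrected codeword c = 100100001001000

Compute s = H r^T mod 2 one row at a time:
  s_1 = 0 + 1 + 0 + 0 + 1 + 0 + 0 + 0 = 2 ≡ 0 (mod 2).
  s_2 = 1 + 0 + 0 + 0 + 1 + 0 + 0 + 0 = 2 ≡ 0 (mod 2).
  s_3 = 0 + 1 + 0 + 0 + 0 + 0 + 0 + 0 = 1 ≡ 1 (mod 2).
  s_4 = 1 + 1 + 0 + 0 + 1 + 0 + 0 + 0 = 3 ≡ 1 (mod 2).
s = (0, 0, 1, 1)^T — this equals column 3 of H (binary 0011), so error is at position 3.
Correct: flip bit 3 of r = 101100001001000 to get c = 100100001001000.


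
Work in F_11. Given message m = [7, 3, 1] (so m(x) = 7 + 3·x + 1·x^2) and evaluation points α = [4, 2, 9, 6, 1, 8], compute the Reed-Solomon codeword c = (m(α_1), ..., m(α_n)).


c = [2, 6, 5, 6, 0, 7]

Message polynomial: m(x) = 7 + 3·x + 1·x^2 (mod 11).
For each evaluation point α_i, compute m(α_i) mod 11:
  α_1 = 4: Horner steps 1 → 7 → 2, so m(4) = 2.
  α_2 = 2: Horner steps 1 → 5 → 6, so m(2) = 6.
  α_3 = 9: Horner steps 1 → 1 → 5, so m(9) = 5.
  α_4 = 6: Horner steps 1 → 9 → 6, so m(6) = 6.
  α_5 = 1: Horner steps 1 → 4 → 0, so m(1) = 0.
  α_6 = 8: Horner steps 1 → 0 → 7, so m(8) = 7.
Codeword c = [2, 6, 5, 6, 0, 7] ∈ F_11^6.


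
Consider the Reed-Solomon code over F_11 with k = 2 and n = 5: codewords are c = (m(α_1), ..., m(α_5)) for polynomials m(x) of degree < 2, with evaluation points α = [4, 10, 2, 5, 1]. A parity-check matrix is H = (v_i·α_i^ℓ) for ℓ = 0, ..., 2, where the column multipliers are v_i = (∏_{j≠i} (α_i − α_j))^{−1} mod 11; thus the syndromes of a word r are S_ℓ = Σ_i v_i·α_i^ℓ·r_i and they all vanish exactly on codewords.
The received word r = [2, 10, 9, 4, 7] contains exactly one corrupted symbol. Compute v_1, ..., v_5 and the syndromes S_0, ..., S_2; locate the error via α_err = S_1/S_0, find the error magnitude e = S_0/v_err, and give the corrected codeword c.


S = (10, 1, 10), error at position 2, error magnitude e = 7, c = [2, 3, 9, 4, 7].

Step 1: column multipliers v_i = (∏_{j≠i}(α_i − α_j))^{−1} mod 11.
  i = 1 (α = 4): (4−10)(4−2)(4−5)(4−1) = (−6)·2·(−1)·3 = 36 ≡ 3, so v_1 = 3^{−1} = 4 (mod 11).
  i = 2 (α = 10): (10−4)(10−2)(10−5)(10−1) = 6·8·5·9 = 2160 ≡ 4, so v_2 = 4^{−1} = 3 (mod 11).
  i = 3 (α = 2): (2−4)(2−10)(2−5)(2−1) = (−2)·(−8)·(−3)·1 = −48 ≡ 7, so v_3 = 7^{−1} = 8 (mod 11).
  i = 4 (α = 5): (5−4)(5−10)(5−2)(5−1) = 1·(−5)·3·4 = −60 ≡ 6, so v_4 = 6^{−1} = 2 (mod 11).
  i = 5 (α = 1): (1−4)(1−10)(1−2)(1−5) = (−3)·(−9)·(−1)·(−4) = 108 ≡ 9, so v_5 = 9^{−1} = 5 (mod 11).
  v = [4, 3, 8, 2, 5].
Step 2: syndromes of r = [2, 10, 9, 4, 7] (all sums mod 11).
  S_0 = Σ v_i r_i = 4·2 + 3·10 + 8·9 + 2·4 + 5·7 = 153 ≡ 10.
  S_1 = Σ v_i α_i r_i = 4·4·2 + 3·10·10 + 8·2·9 + 2·5·4 + 5·1·7 = 551 ≡ 1.
  α_i^2 mod 11 = [5, 1, 4, 3, 1].
  S_2 = Σ v_i α_i^2 r_i = 4·5·2 + 3·1·10 + 8·4·9 + 2·3·4 + 5·1·7 = 417 ≡ 10.
  S = (10, 1, 10) ≠ 0, so r is not a codeword (an error is present).
Step 3: locate the error. For a single error e at position i, S_ℓ = v_i·e·α_i^ℓ, so α_err = S_1/S_0.
  S_0^{−1} = 10^{−1} = 10 (mod 11), so α_err = 1·10 = 10 ≡ 10 = α_2. Error position i = 2.
  Consistency check: S_2/S_1 = 10·1 = 10 ≡ 10 = α_err ✓ (single-error assumption holds).
Step 4: error magnitude e = S_0/v_2 = S_0·∏_{j≠2}(α_2 − α_j) = 10·4 = 40 ≡ 7 (mod 11).
Step 5: correct position 2: c_2 = r_2 − e = 10 − 7 ≡ 3 (mod 11). Hence c = [2, 3, 9, 4, 7].
  Check: interpolating c through the α_i gives m(x) = 5 + 2·x (degree < 2) with m(α_i) = c_i for every i, so c is indeed a codeword.


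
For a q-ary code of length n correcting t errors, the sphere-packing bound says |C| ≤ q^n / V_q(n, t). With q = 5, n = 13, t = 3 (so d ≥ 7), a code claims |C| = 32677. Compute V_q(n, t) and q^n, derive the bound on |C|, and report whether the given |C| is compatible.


V_q(n, t) = 19605, q^n = 1220703125, Hamming bound = 62264, |C| = 32677 ≤ bound (satisfied).

Step 1: Compute V_q(n, t) = Σ_{j=0}^3 C(n, j) (q−1)^j.
  j = 0: C(13,0)·(4)^0 = 1·1 = 1.
  j = 1: C(13,1)·(4)^1 = 13·4 = 52.
  j = 2: C(13,2)·(4)^2 = 78·16 = 1248.
  j = 3: C(13,3)·(4)^3 = 286·64 = 18304.
  V_q(n, t) = 1 + 52 + 1248 + 18304 = 19605.
Step 2: q^n = 5^13 = 1220703125.
Step 3: Hamming bound ⌊q^n / V_q(n,t)⌋ = ⌊1220703125/19605⌋ = 62264.
Step 4: Compare |C| = 32677 to 62264: satisfied.
The claimed |C| lies below the Hamming bound.


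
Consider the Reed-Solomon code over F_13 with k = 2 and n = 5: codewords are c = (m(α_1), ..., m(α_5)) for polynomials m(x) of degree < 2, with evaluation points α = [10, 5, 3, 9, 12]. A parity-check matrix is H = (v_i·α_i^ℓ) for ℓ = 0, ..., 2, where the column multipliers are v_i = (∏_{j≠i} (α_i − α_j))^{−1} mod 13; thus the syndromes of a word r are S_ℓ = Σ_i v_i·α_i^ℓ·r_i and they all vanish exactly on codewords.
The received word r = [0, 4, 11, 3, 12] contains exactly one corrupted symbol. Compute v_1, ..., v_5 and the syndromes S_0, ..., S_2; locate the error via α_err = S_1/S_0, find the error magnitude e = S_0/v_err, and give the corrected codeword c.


S = (9, 12, 3), error at position 1, error magnitude e = 7, c = [6, 4, 11, 3, 12].

Step 1: column multipliers v_i = (∏_{j≠i}(α_i − α_j))^{−1} mod 13.
  i = 1 (α = 10): (10−5)(10−3)(10−9)(10−12) = 5·7·1·(−2) = −70 ≡ 8, so v_1 = 8^{−1} = 5 (mod 13).
  i = 2 (α = 5): (5−10)(5−3)(5−9)(5−12) = (−5)·2·(−4)·(−7) = −280 ≡ 6, so v_2 = 6^{−1} = 11 (mod 13).
  i = 3 (α = 3): (3−10)(3−5)(3−9)(3−12) = (−7)·(−2)·(−6)·(−9) = 756 ≡ 2, so v_3 = 2^{−1} = 7 (mod 13).
  i = 4 (α = 9): (9−10)(9−5)(9−3)(9−12) = (−1)·4·6·(−3) = 72 ≡ 7, so v_4 = 7^{−1} = 2 (mod 13).
  i = 5 (α = 12): (12−10)(12−5)(12−3)(12−9) = 2·7·9·3 = 378 ≡ 1, so v_5 = 1^{−1} = 1 (mod 13).
  v = [5, 11, 7, 2, 1].
Step 2: syndromes of r = [0, 4, 11, 3, 12] (all sums mod 13).
  S_0 = Σ v_i r_i = 5·0 + 11·4 + 7·11 + 2·3 + 1·12 = 139 ≡ 9.
  S_1 = Σ v_i α_i r_i = 5·10·0 + 11·5·4 + 7·3·11 + 2·9·3 + 1·12·12 = 649 ≡ 12.
  α_i^2 mod 13 = [9, 12, 9, 3, 1].
  S_2 = Σ v_i α_i^2 r_i = 5·9·0 + 11·12·4 + 7·9·11 + 2·3·3 + 1·1·12 = 1251 ≡ 3.
  S = (9, 12, 3) ≠ 0, so r is not a codeword (an error is present).
Step 3: locate the error. For a single error e at position i, S_ℓ = v_i·e·α_i^ℓ, so α_err = S_1/S_0.
  S_0^{−1} = 9^{−1} = 3 (mod 13), so α_err = 12·3 = 36 ≡ 10 = α_1. Error position i = 1.
  Consistency check: S_2/S_1 = 3·12 = 36 ≡ 10 = α_err ✓ (single-error assumption holds).
Step 4: error magnitude e = S_0/v_1 = S_0·∏_{j≠1}(α_1 − α_j) = 9·8 = 72 ≡ 7 (mod 13).
Step 5: correct position 1: c_1 = r_1 − e = 0 − 7 ≡ 6 (mod 13). Hence c = [6, 4, 11, 3, 12].
  Check: interpolating c through the α_i gives m(x) = 2 + 3·x (degree < 2) with m(α_i) = c_i for every i, so c is indeed a codeword.


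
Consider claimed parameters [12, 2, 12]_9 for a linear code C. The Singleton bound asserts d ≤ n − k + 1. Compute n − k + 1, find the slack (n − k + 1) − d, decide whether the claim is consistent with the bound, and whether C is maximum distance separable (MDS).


Singleton RHS = n − k + 1 = 11, slack = -1, bound violated (no such code; not MDS).

Singleton bound: d ≤ n − k + 1.
Here n = 12, k = 2, so n − k + 1 = 11.
Given d = 12, check d ≤ 11: NO.
Slack = (n − k + 1) − d = -1.
The slack is negative: d = 12 exceeds n − k + 1 = 11 by 1, so the Singleton bound is violated and no linear [12, 2, 12]_9 code can exist. In particular it is not MDS (MDS requires d = n − k + 1 exactly).
Description: the claimed parameters are [12, 2, 12]_9; such a code would be impossible (violates the Singleton bound).


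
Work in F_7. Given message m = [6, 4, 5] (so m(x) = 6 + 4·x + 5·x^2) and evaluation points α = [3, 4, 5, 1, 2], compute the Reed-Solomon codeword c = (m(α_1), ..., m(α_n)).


c = [0, 4, 4, 1, 6]

Message polynomial: m(x) = 6 + 4·x + 5·x^2 (mod 7).
For each evaluation point α_i, compute m(α_i) mod 7:
  α_1 = 3: Horner steps 5 → 5 → 0, so m(3) = 0.
  α_2 = 4: Horner steps 5 → 3 → 4, so m(4) = 4.
  α_3 = 5: Horner steps 5 → 1 → 4, so m(5) = 4.
  α_4 = 1: Horner steps 5 → 2 → 1, so m(1) = 1.
  α_5 = 2: Horner steps 5 → 0 → 6, so m(2) = 6.
Codeword c = [0, 4, 4, 1, 6] ∈ F_7^5.


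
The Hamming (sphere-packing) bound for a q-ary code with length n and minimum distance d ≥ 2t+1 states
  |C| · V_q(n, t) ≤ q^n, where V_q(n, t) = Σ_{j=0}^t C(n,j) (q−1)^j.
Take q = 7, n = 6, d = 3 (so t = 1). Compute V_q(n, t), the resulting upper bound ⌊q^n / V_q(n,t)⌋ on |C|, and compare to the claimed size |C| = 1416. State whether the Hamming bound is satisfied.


V_q(n, t) = 37, q^n = 117649, Hamming bound = 3179, |C| = 1416 ≤ bound (satisfied).

Step 1: Compute V_q(n, t) = Σ_{j=0}^1 C(n, j) (q−1)^j.
  j = 0: C(6,0)·(6)^0 = 1·1 = 1.
  j = 1: C(6,1)·(6)^1 = 6·6 = 36.
  V_q(n, t) = 1 + 36 = 37.
Step 2: q^n = 7^6 = 117649.
Step 3: Hamming bound ⌊q^n / V_q(n,t)⌋ = ⌊117649/37⌋ = 3179.
Step 4: Compare |C| = 1416 to 3179: satisfied.
The claimed |C| lies below the Hamming bound.


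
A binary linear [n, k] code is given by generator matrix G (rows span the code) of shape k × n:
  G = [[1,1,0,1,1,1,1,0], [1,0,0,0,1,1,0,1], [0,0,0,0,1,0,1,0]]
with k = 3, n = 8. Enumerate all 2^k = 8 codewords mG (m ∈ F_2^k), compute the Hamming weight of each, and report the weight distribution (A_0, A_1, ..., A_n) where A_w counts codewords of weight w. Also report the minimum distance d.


Weight distribution: A_0 = 1, A_2 = 1, A_4 = 5, A_6 = 1. Minimum distance d = 2.

Enumerate all 2^3 = 8 messages m ∈ F_2^3.
For each, compute codeword c = mG in F_2^8, then tally its weight.
  m = 000 → c = 00000000, weight = 0.
  m = 100 → c = 11011110, weight = 6.
  m = 010 → c = 10001101, weight = 4.
  m = 110 → c = 01010011, weight = 4.
  m = 001 → c = 00001010, weight = 2.
  m = 101 → c = 11010100, weight = 4.
  m = 011 → c = 10000111, weight = 4.
  m = 111 → c = 01011001, weight = 4.
Tally weights:
  weight 0: 1 codewords.
  weight 2: 1 codewords.
  weight 4: 5 codewords.
  weight 6: 1 codewords.
Minimum distance d = smallest w > 0 with A_w > 0 = 2.
Sanity: Σ A_w = 8 = 2^3 = 8 ✓.


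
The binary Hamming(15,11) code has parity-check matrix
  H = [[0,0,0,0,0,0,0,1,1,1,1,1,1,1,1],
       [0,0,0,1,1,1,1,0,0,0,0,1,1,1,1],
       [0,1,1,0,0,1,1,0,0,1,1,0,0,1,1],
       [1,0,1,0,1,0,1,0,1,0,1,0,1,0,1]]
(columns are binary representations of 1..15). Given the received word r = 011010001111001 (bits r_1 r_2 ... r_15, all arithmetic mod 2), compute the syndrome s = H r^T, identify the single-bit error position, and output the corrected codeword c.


s = (1, 1, 1, 1)^T, error position = 15, corrected codeword c = 011010001111000

Compute s = H r^T mod 2 one row at a time:
  s_1 = 0 + 1 + 1 + 1 + 1 + 0 + 0 + 1 = 5 ≡ 1 (mod 2).
  s_2 = 0 + 1 + 0 + 0 + 1 + 0 + 0 + 1 = 3 ≡ 1 (mod 2).
  s_3 = 1 + 1 + 0 + 0 + 1 + 1 + 0 + 1 = 5 ≡ 1 (mod 2).
  s_4 = 0 + 1 + 1 + 0 + 1 + 1 + 0 + 1 = 5 ≡ 1 (mod 2).
s = (1, 1, 1, 1)^T — this equals column 15 of H (binary 1111), so error is at position 15.
Correct: flip bit 15 of r = 011010001111001 to get c = 011010001111000.


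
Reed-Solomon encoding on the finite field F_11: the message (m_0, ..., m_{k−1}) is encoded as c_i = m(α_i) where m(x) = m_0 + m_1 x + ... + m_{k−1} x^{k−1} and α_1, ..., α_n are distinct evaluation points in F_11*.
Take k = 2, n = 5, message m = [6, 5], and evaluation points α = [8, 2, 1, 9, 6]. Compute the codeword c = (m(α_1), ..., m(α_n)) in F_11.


c = [2, 5, 0, 7, 3]

Message polynomial: m(x) = 6 + 5·x (mod 11).
For each evaluation point α_i, compute m(α_i) mod 11:
  α_1 = 8: Horner steps 5 → 2, so m(8) = 2.
  α_2 = 2: Horner steps 5 → 5, so m(2) = 5.
  α_3 = 1: Horner steps 5 → 0, so m(1) = 0.
  α_4 = 9: Horner steps 5 → 7, so m(9) = 7.
  α_5 = 6: Horner steps 5 → 3, so m(6) = 3.
Codeword c = [2, 5, 0, 7, 3] ∈ F_11^5.


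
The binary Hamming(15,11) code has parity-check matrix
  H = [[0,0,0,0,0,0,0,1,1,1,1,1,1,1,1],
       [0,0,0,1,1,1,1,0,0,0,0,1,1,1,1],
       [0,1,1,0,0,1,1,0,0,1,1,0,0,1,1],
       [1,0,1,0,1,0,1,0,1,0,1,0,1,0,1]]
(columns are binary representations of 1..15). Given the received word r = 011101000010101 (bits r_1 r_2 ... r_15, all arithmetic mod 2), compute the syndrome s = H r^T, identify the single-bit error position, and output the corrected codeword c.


s = (1, 0, 1, 0)^T, error position = 10, corrected codeword c = 011101000110101

Compute s = H r^T mod 2 one row at a time:
  s_1 = 0 + 0 + 0 + 1 + 0 + 1 + 0 + 1 = 3 ≡ 1 (mod 2).
  s_2 = 1 + 0 + 1 + 0 + 0 + 1 + 0 + 1 = 4 ≡ 0 (mod 2).
  s_3 = 1 + 1 + 1 + 0 + 0 + 1 + 0 + 1 = 5 ≡ 1 (mod 2).
  s_4 = 0 + 1 + 0 + 0 + 0 + 1 + 1 + 1 = 4 ≡ 0 (mod 2).
s = (1, 0, 1, 0)^T — this equals column 10 of H (binary 1010), so error is at position 10.
Correct: flip bit 10 of r = 011101000010101 to get c = 011101000110101.


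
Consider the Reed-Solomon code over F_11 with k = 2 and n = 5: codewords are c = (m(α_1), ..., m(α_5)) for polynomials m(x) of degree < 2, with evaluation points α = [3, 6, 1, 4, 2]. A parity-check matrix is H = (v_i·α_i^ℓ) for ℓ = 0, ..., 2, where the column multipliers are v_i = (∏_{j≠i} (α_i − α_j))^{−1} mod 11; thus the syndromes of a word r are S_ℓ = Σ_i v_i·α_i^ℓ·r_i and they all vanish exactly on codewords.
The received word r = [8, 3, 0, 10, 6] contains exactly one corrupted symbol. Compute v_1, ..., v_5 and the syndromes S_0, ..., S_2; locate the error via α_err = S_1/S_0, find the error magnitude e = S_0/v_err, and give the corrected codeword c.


S = (5, 5, 5), error at position 3, error magnitude e = 7, c = [8, 3, 4, 10, 6].

Step 1: column multipliers v_i = (∏_{j≠i}(α_i − α_j))^{−1} mod 11.
  i = 1 (α = 3): (3−6)(3−1)(3−4)(3−2) = (−3)·2·(−1)·1 = 6 ≡ 6, so v_1 = 6^{−1} = 2 (mod 11).
  i = 2 (α = 6): (6−3)(6−1)(6−4)(6−2) = 3·5·2·4 = 120 ≡ 10, so v_2 = 10^{−1} = 10 (mod 11).
  i = 3 (α = 1): (1−3)(1−6)(1−4)(1−2) = (−2)·(−5)·(−3)·(−1) = 30 ≡ 8, so v_3 = 8^{−1} = 7 (mod 11).
  i = 4 (α = 4): (4−3)(4−6)(4−1)(4−2) = 1·(−2)·3·2 = −12 ≡ 10, so v_4 = 10^{−1} = 10 (mod 11).
  i = 5 (α = 2): (2−3)(2−6)(2−1)(2−4) = (−1)·(−4)·1·(−2) = −8 ≡ 3, so v_5 = 3^{−1} = 4 (mod 11).
  v = [2, 10, 7, 10, 4].
Step 2: syndromes of r = [8, 3, 0, 10, 6] (all sums mod 11).
  S_0 = Σ v_i r_i = 2·8 + 10·3 + 7·0 + 10·10 + 4·6 = 170 ≡ 5.
  S_1 = Σ v_i α_i r_i = 2·3·8 + 10·6·3 + 7·1·0 + 10·4·10 + 4·2·6 = 676 ≡ 5.
  α_i^2 mod 11 = [9, 3, 1, 5, 4].
  S_2 = Σ v_i α_i^2 r_i = 2·9·8 + 10·3·3 + 7·1·0 + 10·5·10 + 4·4·6 = 830 ≡ 5.
  S = (5, 5, 5) ≠ 0, so r is not a codeword (an error is present).
Step 3: locate the error. For a single error e at position i, S_ℓ = v_i·e·α_i^ℓ, so α_err = S_1/S_0.
  S_0^{−1} = 5^{−1} = 9 (mod 11), so α_err = 5·9 = 45 ≡ 1 = α_3. Error position i = 3.
  Consistency check: S_2/S_1 = 5·9 = 45 ≡ 1 = α_err ✓ (single-error assumption holds).
Step 4: error magnitude e = S_0/v_3 = S_0·∏_{j≠3}(α_3 − α_j) = 5·8 = 40 ≡ 7 (mod 11).
Step 5: correct position 3: c_3 = r_3 − e = 0 − 7 ≡ 4 (mod 11). Hence c = [8, 3, 4, 10, 6].
  Check: interpolating c through the α_i gives m(x) = 2 + 2·x (degree < 2) with m(α_i) = c_i for every i, so c is indeed a codeword.


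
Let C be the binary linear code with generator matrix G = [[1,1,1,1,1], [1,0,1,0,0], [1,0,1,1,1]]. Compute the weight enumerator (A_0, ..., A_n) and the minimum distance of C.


Weight distribution: A_0 = 1, A_1 = 1, A_2 = 2, A_3 = 2, A_4 = 1, A_5 = 1. Minimum distance d = 1.

Enumerate all 2^3 = 8 messages m ∈ F_2^3.
For each, compute codeword c = mG in F_2^5, then tally its weight.
  m = 000 → c = 00000, weight = 0.
  m = 100 → c = 11111, weight = 5.
  m = 010 → c = 10100, weight = 2.
  m = 110 → c = 01011, weight = 3.
  m = 001 → c = 10111, weight = 4.
  m = 101 → c = 01000, weight = 1.
  m = 011 → c = 00011, weight = 2.
  m = 111 → c = 11100, weight = 3.
Tally weights:
  weight 0: 1 codewords.
  weight 1: 1 codewords.
  weight 2: 2 codewords.
  weight 3: 2 codewords.
  weight 4: 1 codewords.
  weight 5: 1 codewords.
Minimum distance d = smallest w > 0 with A_w > 0 = 1.
Sanity: Σ A_w = 8 = 2^3 = 8 ✓.


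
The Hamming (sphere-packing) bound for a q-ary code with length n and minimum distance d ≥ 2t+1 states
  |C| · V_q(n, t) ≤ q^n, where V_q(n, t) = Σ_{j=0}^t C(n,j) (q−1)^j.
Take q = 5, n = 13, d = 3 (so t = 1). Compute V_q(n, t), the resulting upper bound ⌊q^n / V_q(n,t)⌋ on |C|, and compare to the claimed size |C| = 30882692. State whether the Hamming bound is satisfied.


V_q(n, t) = 53, q^n = 1220703125, Hamming bound = 23032134, |C| = 30882692 > bound (violated).

Step 1: Compute V_q(n, t) = Σ_{j=0}^1 C(n, j) (q−1)^j.
  j = 0: C(13,0)·(4)^0 = 1·1 = 1.
  j = 1: C(13,1)·(4)^1 = 13·4 = 52.
  V_q(n, t) = 1 + 52 = 53.
Step 2: q^n = 5^13 = 1220703125.
Step 3: Hamming bound ⌊q^n / V_q(n,t)⌋ = ⌊1220703125/53⌋ = 23032134.
Step 4: Compare |C| = 30882692 to 23032134: violated.
The claimed |C| lies above the Hamming bound, so no 5-ary code of length 13 with d ≥ 3 can have 30882692 codewords.


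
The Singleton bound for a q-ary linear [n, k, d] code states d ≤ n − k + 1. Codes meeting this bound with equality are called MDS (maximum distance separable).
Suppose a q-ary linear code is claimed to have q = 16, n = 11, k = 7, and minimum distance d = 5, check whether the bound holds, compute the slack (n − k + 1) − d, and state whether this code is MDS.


Singleton RHS = n − k + 1 = 5, slack = 0, bound satisfied, MDS.

Singleton bound: d ≤ n − k + 1.
Here n = 11, k = 7, so n − k + 1 = 5.
Given d = 5, check d ≤ 5: YES.
Slack = (n − k + 1) − d = 0.
The code is MDS (slack = 0).
Description: the claimed parameters are [11, 7, 5]_16; such a code would be MDS (meets Singleton bound).


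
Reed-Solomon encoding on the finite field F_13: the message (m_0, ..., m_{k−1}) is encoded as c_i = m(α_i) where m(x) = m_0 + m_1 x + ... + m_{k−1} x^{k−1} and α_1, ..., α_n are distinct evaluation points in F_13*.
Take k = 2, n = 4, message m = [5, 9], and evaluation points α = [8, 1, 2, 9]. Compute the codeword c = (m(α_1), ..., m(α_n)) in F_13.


c = [12, 1, 10, 8]

Message polynomial: m(x) = 5 + 9·x (mod 13).
For each evaluation point α_i, compute m(α_i) mod 13:
  α_1 = 8: Horner steps 9 → 12, so m(8) = 12.
  α_2 = 1: Horner steps 9 → 1, so m(1) = 1.
  α_3 = 2: Horner steps 9 → 10, so m(2) = 10.
  α_4 = 9: Horner steps 9 → 8, so m(9) = 8.
Codeword c = [12, 1, 10, 8] ∈ F_13^4.


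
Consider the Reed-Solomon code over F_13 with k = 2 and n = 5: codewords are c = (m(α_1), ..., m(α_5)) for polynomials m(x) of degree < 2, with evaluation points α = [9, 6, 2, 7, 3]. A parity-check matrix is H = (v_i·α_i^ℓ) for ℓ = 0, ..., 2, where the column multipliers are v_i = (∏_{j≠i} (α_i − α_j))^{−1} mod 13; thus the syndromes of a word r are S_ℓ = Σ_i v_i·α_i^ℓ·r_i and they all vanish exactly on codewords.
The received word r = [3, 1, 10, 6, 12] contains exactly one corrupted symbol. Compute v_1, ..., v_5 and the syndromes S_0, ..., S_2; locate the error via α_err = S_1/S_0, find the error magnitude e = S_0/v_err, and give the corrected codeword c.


S = (12, 11, 9), error at position 3, error magnitude e = 3, c = [3, 1, 7, 6, 12].

Step 1: column multipliers v_i = (∏_{j≠i}(α_i − α_j))^{−1} mod 13.
  i = 1 (α = 9): (9−6)(9−2)(9−7)(9−3) = 3·7·2·6 = 252 ≡ 5, so v_1 = 5^{−1} = 8 (mod 13).
  i = 2 (α = 6): (6−9)(6−2)(6−7)(6−3) = (−3)·4·(−1)·3 = 36 ≡ 10, so v_2 = 10^{−1} = 4 (mod 13).
  i = 3 (α = 2): (2−9)(2−6)(2−7)(2−3) = (−7)·(−4)·(−5)·(−1) = 140 ≡ 10, so v_3 = 10^{−1} = 4 (mod 13).
  i = 4 (α = 7): (7−9)(7−6)(7−2)(7−3) = (−2)·1·5·4 = −40 ≡ 12, so v_4 = 12^{−1} = 12 (mod 13).
  i = 5 (α = 3): (3−9)(3−6)(3−2)(3−7) = (−6)·(−3)·1·(−4) = −72 ≡ 6, so v_5 = 6^{−1} = 11 (mod 13).
  v = [8, 4, 4, 12, 11].
Step 2: syndromes of r = [3, 1, 10, 6, 12] (all sums mod 13).
  S_0 = Σ v_i r_i = 8·3 + 4·1 + 4·10 + 12·6 + 11·12 = 272 ≡ 12.
  S_1 = Σ v_i α_i r_i = 8·9·3 + 4·6·1 + 4·2·10 + 12·7·6 + 11·3·12 = 1220 ≡ 11.
  α_i^2 mod 13 = [3, 10, 4, 10, 9].
  S_2 = Σ v_i α_i^2 r_i = 8·3·3 + 4·10·1 + 4·4·10 + 12·10·6 + 11·9·12 = 2180 ≡ 9.
  S = (12, 11, 9) ≠ 0, so r is not a codeword (an error is present).
Step 3: locate the error. For a single error e at position i, S_ℓ = v_i·e·α_i^ℓ, so α_err = S_1/S_0.
  S_0^{−1} = 12^{−1} = 12 (mod 13), so α_err = 11·12 = 132 ≡ 2 = α_3. Error position i = 3.
  Consistency check: S_2/S_1 = 9·6 = 54 ≡ 2 = α_err ✓ (single-error assumption holds).
Step 4: error magnitude e = S_0/v_3 = S_0·∏_{j≠3}(α_3 − α_j) = 12·10 = 120 ≡ 3 (mod 13).
Step 5: correct position 3: c_3 = r_3 − e = 10 − 3 ≡ 7 (mod 13). Hence c = [3, 1, 7, 6, 12].
  Check: interpolating c through the α_i gives m(x) = 10 + 5·x (degree < 2) with m(α_i) = c_i for every i, so c is indeed a codeword.


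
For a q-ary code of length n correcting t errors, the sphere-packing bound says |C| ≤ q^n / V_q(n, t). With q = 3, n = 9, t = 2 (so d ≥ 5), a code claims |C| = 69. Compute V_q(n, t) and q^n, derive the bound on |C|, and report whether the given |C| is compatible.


V_q(n, t) = 163, q^n = 19683, Hamming bound = 120, |C| = 69 ≤ bound (satisfied).

Step 1: Compute V_q(n, t) = Σ_{j=0}^2 C(n, j) (q−1)^j.
  j = 0: C(9,0)·(2)^0 = 1·1 = 1.
  j = 1: C(9,1)·(2)^1 = 9·2 = 18.
  j = 2: C(9,2)·(2)^2 = 36·4 = 144.
  V_q(n, t) = 1 + 18 + 144 = 163.
Step 2: q^n = 3^9 = 19683.
Step 3: Hamming bound ⌊q^n / V_q(n,t)⌋ = ⌊19683/163⌋ = 120.
Step 4: Compare |C| = 69 to 120: satisfied.
The claimed |C| lies below the Hamming bound.


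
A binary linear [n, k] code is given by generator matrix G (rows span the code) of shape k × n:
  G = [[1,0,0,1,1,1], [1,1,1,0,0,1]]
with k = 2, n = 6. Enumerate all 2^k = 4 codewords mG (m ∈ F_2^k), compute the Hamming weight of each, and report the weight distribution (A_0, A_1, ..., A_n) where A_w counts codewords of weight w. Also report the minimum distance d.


Weight distribution: A_0 = 1, A_4 = 3. Minimum distance d = 4.

Enumerate all 2^2 = 4 messages m ∈ F_2^2.
For each, compute codeword c = mG in F_2^6, then tally its weight.
  m = 00 → c = 000000, weight = 0.
  m = 10 → c = 100111, weight = 4.
  m = 01 → c = 111001, weight = 4.
  m = 11 → c = 011110, weight = 4.
Tally weights:
  weight 0: 1 codewords.
  weight 4: 3 codewords.
Minimum distance d = smallest w > 0 with A_w > 0 = 4.
Sanity: Σ A_w = 4 = 2^2 = 4 ✓.


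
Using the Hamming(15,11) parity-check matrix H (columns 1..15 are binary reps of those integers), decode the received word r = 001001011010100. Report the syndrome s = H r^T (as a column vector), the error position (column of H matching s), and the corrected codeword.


s = (0, 0, 1, 0)^T, error position = 2, corrected codeword c = 011001011010100

Compute s = H r^T mod 2 one row at a time:
  s_1 = 1 + 1 + 0 + 1 + 0 + 1 + 0 + 0 = 4 ≡ 0 (mod 2).
  s_2 = 0 + 0 + 1 + 0 + 0 + 1 + 0 + 0 = 2 ≡ 0 (mod 2).
  s_3 = 0 + 1 + 1 + 0 + 0 + 1 + 0 + 0 = 3 ≡ 1 (mod 2).
  s_4 = 0 + 1 + 0 + 0 + 1 + 1 + 1 + 0 = 4 ≡ 0 (mod 2).
s = (0, 0, 1, 0)^T — this equals column 2 of H (binary 0010), so error is at position 2.
Correct: flip bit 2 of r = 001001011010100 to get c = 011001011010100.
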